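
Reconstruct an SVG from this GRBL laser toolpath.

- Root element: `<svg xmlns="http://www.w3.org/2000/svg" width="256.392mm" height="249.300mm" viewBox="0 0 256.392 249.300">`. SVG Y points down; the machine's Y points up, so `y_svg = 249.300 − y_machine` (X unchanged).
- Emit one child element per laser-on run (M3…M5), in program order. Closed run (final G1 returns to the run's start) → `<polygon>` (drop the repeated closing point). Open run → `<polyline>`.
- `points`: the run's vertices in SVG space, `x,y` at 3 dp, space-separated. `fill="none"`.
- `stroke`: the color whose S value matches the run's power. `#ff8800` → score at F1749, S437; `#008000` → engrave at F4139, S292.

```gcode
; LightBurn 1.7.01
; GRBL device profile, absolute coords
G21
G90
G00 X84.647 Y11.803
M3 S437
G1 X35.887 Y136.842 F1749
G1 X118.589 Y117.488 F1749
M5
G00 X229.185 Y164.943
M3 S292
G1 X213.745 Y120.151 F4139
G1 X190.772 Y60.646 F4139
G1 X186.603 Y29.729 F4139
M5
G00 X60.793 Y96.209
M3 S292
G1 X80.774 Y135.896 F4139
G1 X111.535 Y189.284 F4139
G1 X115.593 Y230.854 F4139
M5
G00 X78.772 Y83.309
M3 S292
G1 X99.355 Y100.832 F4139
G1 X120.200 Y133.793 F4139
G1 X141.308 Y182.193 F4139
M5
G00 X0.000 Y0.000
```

<svg xmlns="http://www.w3.org/2000/svg" width="256.392mm" height="249.300mm" viewBox="0 0 256.392 249.300">
  <polyline points="84.647,237.497 35.887,112.458 118.589,131.812" fill="none" stroke="#ff8800"/>
  <polyline points="229.185,84.357 213.745,129.149 190.772,188.654 186.603,219.571" fill="none" stroke="#008000"/>
  <polyline points="60.793,153.091 80.774,113.404 111.535,60.016 115.593,18.446" fill="none" stroke="#008000"/>
  <polyline points="78.772,165.991 99.355,148.468 120.200,115.507 141.308,67.107" fill="none" stroke="#008000"/>
</svg>

y_svg = 249.300 − y_m.

[1] S437→`#ff8800` (score); open run; points: 84.647,237.497 35.887,112.458 118.589,131.812

[2] S292→`#008000` (engrave); open run; points: 229.185,84.357 213.745,129.149 190.772,188.654 186.603,219.571

[3] S292→`#008000` (engrave); open run; points: 60.793,153.091 80.774,113.404 111.535,60.016 115.593,18.446

[4] S292→`#008000` (engrave); open run; points: 78.772,165.991 99.355,148.468 120.200,115.507 141.308,67.107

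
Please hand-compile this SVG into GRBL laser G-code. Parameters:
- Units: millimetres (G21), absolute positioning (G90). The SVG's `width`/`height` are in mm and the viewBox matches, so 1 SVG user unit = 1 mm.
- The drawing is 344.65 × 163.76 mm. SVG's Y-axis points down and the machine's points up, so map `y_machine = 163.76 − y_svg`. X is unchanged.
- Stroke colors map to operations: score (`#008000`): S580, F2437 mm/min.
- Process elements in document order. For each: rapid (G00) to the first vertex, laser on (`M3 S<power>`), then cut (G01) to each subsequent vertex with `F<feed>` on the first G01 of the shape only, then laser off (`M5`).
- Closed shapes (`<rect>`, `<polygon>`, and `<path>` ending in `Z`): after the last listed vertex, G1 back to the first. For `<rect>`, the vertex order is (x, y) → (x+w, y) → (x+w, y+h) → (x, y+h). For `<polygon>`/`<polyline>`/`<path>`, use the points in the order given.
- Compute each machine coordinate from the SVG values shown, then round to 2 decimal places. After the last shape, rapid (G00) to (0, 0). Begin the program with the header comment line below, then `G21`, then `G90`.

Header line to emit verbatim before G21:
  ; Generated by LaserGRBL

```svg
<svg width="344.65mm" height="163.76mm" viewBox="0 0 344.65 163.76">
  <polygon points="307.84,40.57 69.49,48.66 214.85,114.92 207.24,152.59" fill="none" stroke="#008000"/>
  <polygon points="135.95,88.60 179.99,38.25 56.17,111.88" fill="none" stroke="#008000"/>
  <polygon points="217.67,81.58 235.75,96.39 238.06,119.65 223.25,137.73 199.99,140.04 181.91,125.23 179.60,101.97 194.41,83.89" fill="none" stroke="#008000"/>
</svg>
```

Since the viewBox matches the mm dimensions, user units are millimetres directly. The only transform is the Y-flip y_m = 163.76 − y_svg.

Shape 1 is a closed polygon drawn with `<polygon>`. Its stroke #008000 means score at S580, F2437. After flipping Y the toolpath is (307.84,123.19) → (69.49,115.10) → (214.85,48.84) → (207.24,11.17) → (307.84,123.19), returning to the start.

Shape 2 is a closed polygon drawn with `<polygon>`. Its stroke #008000 means score at S580, F2437. After flipping Y the toolpath is (135.95,75.16) → (179.99,125.51) → (56.17,51.88) → (135.95,75.16), returning to the start.

Shape 3 is a regular polygon drawn with `<polygon>`. Its stroke #008000 means score at S580, F2437. After flipping Y the toolpath is (217.67,82.18) → (235.75,67.37) → (238.06,44.11) → (223.25,26.03) → (199.99,23.72) → (181.91,38.53) → (179.60,61.79) → (194.41,79.87) → (217.67,82.18), returning to the start.

; Generated by LaserGRBL
G21
G90
G00 X307.84 Y123.19
M3 S580
G01 X69.49 Y115.10 F2437
G01 X214.85 Y48.84
G01 X207.24 Y11.17
G01 X307.84 Y123.19
M5
G00 X135.95 Y75.16
M3 S580
G01 X179.99 Y125.51 F2437
G01 X56.17 Y51.88
G01 X135.95 Y75.16
M5
G00 X217.67 Y82.18
M3 S580
G01 X235.75 Y67.37 F2437
G01 X238.06 Y44.11
G01 X223.25 Y26.03
G01 X199.99 Y23.72
G01 X181.91 Y38.53
G01 X179.60 Y61.79
G01 X194.41 Y79.87
G01 X217.67 Y82.18
M5
G00 X0.00 Y0.00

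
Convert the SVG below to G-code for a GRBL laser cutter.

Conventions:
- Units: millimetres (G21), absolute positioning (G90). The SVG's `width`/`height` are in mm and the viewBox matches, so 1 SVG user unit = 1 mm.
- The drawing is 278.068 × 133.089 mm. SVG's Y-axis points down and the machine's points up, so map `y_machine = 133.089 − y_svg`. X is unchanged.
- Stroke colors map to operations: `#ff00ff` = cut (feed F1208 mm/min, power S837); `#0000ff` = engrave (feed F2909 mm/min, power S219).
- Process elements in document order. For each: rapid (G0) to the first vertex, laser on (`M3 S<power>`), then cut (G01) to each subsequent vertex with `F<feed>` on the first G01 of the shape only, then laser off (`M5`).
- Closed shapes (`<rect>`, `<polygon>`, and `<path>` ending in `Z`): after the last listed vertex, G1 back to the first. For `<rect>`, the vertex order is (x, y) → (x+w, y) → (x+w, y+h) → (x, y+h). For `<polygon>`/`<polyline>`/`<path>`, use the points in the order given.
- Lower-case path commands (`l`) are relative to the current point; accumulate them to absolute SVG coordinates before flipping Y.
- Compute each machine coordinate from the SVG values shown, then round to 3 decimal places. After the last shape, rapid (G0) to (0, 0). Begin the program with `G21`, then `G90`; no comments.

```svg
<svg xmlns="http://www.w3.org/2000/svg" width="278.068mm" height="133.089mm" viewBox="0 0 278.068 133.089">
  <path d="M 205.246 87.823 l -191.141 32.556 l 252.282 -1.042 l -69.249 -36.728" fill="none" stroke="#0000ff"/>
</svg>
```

1 u = 1 mm; y_m = 133.089 − y.

[1] `<path>` open polyline, #0000ff→engrave S219 F2909: (205.246,45.266) → (14.105,12.710) → (266.387,13.752) → (197.138,50.480)

G21
G90
G0 X205.246 Y45.266
M3 S219
G01 X14.105 Y12.710 F2909
G01 X266.387 Y13.752
G01 X197.138 Y50.480
M5
G0 X0.000 Y0.000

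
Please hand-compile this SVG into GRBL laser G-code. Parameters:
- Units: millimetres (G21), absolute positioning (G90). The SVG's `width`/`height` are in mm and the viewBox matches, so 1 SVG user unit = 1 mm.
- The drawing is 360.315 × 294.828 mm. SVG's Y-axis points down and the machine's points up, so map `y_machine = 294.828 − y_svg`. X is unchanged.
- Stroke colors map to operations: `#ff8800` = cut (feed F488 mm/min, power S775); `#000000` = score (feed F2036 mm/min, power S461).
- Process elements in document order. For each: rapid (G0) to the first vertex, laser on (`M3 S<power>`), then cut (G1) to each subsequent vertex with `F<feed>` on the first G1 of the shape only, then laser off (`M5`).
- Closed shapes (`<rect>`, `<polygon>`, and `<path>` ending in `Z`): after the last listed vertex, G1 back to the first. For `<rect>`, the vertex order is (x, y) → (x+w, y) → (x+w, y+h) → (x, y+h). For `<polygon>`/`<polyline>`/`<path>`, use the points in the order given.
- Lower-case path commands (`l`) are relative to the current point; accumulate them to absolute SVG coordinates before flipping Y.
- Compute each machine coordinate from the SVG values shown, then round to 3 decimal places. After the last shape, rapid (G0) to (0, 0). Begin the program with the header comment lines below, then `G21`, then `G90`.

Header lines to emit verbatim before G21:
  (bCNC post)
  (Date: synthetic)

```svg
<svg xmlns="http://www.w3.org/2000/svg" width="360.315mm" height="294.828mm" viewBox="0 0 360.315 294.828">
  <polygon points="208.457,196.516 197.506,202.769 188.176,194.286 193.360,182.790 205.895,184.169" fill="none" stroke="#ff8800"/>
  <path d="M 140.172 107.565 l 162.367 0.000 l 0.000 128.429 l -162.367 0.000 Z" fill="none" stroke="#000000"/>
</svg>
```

(bCNC post)
(Date: synthetic)
G21
G90
G0 X208.457 Y98.312
M3 S775
G1 X197.506 Y92.059 F488
G1 X188.176 Y100.542
G1 X193.360 Y112.038
G1 X205.895 Y110.659
G1 X208.457 Y98.312
M5
G0 X140.172 Y187.263
M3 S461
G1 X302.539 Y187.263 F2036
G1 X302.539 Y58.834
G1 X140.172 Y58.834
G1 X140.172 Y187.263
M5
G0 X0.000 Y0.000

viewBox `0 0 360.315 294.828` with mm width/height → 1 unit = 1 mm. Flip: y_m = 294.828 − y_svg.

**Shape 1** — `<polygon>` regular polygon, stroke `#ff8800` → cut (S775, F488). Machine vertices: (208.457,98.312) → (197.506,92.059) → (188.176,100.542) → (193.360,112.038) → (205.895,110.659) → (208.457,98.312). Closed: final G1 returns to the first vertex.

**Shape 2** — `<path>` rectangle, stroke `#000000` → score (S461, F2036). Machine vertices: (140.172,187.263) → (302.539,187.263) → (302.539,58.834) → (140.172,58.834) → (140.172,187.263). Closed: final G1 returns to the first vertex.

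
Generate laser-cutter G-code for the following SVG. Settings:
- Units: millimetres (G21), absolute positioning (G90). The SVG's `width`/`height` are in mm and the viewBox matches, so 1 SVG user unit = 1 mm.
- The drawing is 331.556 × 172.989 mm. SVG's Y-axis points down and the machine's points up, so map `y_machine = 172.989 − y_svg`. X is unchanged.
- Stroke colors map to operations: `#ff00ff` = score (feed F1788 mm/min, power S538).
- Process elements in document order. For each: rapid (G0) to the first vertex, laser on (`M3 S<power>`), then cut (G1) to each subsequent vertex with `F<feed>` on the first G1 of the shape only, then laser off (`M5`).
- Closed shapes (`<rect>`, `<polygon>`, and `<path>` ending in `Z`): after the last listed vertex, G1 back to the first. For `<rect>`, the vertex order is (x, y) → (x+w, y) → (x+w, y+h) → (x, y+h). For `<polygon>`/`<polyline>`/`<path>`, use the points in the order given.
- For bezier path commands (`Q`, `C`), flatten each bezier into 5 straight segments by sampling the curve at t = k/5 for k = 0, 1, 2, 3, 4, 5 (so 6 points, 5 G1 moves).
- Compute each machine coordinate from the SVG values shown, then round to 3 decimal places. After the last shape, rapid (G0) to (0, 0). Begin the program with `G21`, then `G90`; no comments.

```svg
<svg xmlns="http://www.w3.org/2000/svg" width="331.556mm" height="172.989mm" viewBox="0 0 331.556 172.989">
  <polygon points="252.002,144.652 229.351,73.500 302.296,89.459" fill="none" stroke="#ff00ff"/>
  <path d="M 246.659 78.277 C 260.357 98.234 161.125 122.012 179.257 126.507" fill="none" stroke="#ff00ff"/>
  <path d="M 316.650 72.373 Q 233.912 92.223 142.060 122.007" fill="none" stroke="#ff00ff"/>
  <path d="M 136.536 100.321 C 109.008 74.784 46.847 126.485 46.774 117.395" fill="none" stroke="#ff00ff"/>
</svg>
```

Since the viewBox matches the mm dimensions, user units are millimetres directly. The only transform is the Y-flip y_m = 172.989 − y_svg.

Shape 1 is a regular polygon drawn with `<polygon>`. Its stroke #ff00ff means score at S538, F1788. After flipping Y the toolpath is (252.002,28.337) → (229.351,99.489) → (302.296,83.530) → (252.002,28.337), returning to the start.

Shape 2 is a cubic bezier drawn with `<path>`. Its stroke #ff00ff means score at S538, F1788. After flipping Y the toolpath is (246.659,94.712) → (243.169,82.464) → (223.629,70.408) → (199.095,59.653) → (180.619,51.308) → (179.257,46.482).

Shape 3 is a quadratic bezier drawn with `<path>`. Its stroke #ff00ff means score at S538, F1788. After flipping Y the toolpath is (316.650,100.616) → (283.190,92.279) → (249.001,83.147) → (214.083,73.220) → (178.436,62.498) → (142.060,50.982).

Shape 4 is a cubic bezier drawn with `<path>`. Its stroke #ff00ff means score at S538, F1788. After flipping Y the toolpath is (136.536,72.668) → (116.637,79.826) → (93.069,75.072) → (70.474,65.032) → (53.495,56.331) → (46.774,55.594).

G21
G90
G0 X252.002 Y28.337
M3 S538
G1 X229.351 Y99.489 F1788
G1 X302.296 Y83.530
G1 X252.002 Y28.337
M5
G0 X246.659 Y94.712
M3 S538
G1 X243.169 Y82.464 F1788
G1 X223.629 Y70.408
G1 X199.095 Y59.653
G1 X180.619 Y51.308
G1 X179.257 Y46.482
M5
G0 X316.650 Y100.616
M3 S538
G1 X283.190 Y92.279 F1788
G1 X249.001 Y83.147
G1 X214.083 Y73.220
G1 X178.436 Y62.498
G1 X142.060 Y50.982
M5
G0 X136.536 Y72.668
M3 S538
G1 X116.637 Y79.826 F1788
G1 X93.069 Y75.072
G1 X70.474 Y65.032
G1 X53.495 Y56.331
G1 X46.774 Y55.594
M5
G0 X0.000 Y0.000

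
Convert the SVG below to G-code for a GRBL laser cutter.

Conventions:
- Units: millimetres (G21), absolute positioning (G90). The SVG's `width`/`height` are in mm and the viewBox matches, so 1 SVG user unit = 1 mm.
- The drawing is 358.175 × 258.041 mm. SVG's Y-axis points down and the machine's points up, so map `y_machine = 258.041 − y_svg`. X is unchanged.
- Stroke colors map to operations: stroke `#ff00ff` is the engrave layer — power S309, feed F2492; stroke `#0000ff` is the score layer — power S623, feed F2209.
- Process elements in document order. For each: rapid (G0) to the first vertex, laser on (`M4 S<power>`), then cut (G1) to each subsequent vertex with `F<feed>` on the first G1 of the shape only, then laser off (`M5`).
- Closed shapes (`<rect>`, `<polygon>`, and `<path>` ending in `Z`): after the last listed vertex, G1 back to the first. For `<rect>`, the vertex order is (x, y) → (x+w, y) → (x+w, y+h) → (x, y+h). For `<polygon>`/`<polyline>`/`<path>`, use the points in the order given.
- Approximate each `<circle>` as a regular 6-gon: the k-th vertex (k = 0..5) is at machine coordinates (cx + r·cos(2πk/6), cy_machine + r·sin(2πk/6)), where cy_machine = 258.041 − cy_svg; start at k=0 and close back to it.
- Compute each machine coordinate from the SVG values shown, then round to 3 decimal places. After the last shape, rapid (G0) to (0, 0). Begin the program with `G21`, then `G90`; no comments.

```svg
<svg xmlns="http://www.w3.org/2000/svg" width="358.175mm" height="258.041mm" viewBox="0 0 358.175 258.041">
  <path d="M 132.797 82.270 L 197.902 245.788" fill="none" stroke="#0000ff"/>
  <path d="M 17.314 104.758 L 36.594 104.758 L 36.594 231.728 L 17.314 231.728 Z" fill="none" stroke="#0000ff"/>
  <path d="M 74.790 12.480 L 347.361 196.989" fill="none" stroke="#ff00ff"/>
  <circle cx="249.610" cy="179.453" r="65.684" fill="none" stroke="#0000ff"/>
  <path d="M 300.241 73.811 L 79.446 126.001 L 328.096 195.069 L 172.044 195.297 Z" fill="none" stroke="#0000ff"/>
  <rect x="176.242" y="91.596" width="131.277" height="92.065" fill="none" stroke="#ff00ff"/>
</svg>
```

G21
G90
G0 X132.797 Y175.771
M4 S623
G1 X197.902 Y12.253 F2209
M5
G0 X17.314 Y153.283
M4 S623
G1 X36.594 Y153.283 F2209
G1 X36.594 Y26.313
G1 X17.314 Y26.313
G1 X17.314 Y153.283
M5
G0 X74.790 Y245.561
M4 S309
G1 X347.361 Y61.052 F2492
M5
G0 X315.294 Y78.588
M4 S623
G1 X282.452 Y135.472 F2209
G1 X216.768 Y135.472
G1 X183.926 Y78.588
G1 X216.768 Y21.704
G1 X282.452 Y21.704
G1 X315.294 Y78.588
M5
G0 X300.241 Y184.230
M4 S623
G1 X79.446 Y132.040 F2209
G1 X328.096 Y62.972
G1 X172.044 Y62.744
G1 X300.241 Y184.230
M5
G0 X176.242 Y166.445
M4 S309
G1 X307.519 Y166.445 F2492
G1 X307.519 Y74.380
G1 X176.242 Y74.380
G1 X176.242 Y166.445
M5
G0 X0.000 Y0.000

viewBox `0 0 358.175 258.041` with mm width/height → 1 unit = 1 mm. Flip: y_m = 258.041 − y_svg.

**Shape 1** — `<path>` line segment, stroke `#0000ff` → score (S623, F2209). Machine vertices: (132.797,175.771) → (197.902,12.253). Open path.

**Shape 2** — `<path>` rectangle, stroke `#0000ff` → score (S623, F2209). Machine vertices: (17.314,153.283) → (36.594,153.283) → (36.594,26.313) → (17.314,26.313) → (17.314,153.283). Closed: final G1 returns to the first vertex.

**Shape 3** — `<path>` line segment, stroke `#ff00ff` → engrave (S309, F2492). Machine vertices: (74.790,245.561) → (347.361,61.052). Open path.

**Shape 4** — `<circle>` circle, stroke `#0000ff` → score (S623, F2209). Machine vertices: (315.294,78.588) → (282.452,135.472) → (216.768,135.472) → (183.926,78.588) → (216.768,21.704) → (282.452,21.704) → (315.294,78.588). Closed: final G1 returns to the first vertex.

**Shape 5** — `<path>` closed polygon, stroke `#0000ff` → score (S623, F2209). Machine vertices: (300.241,184.230) → (79.446,132.040) → (328.096,62.972) → (172.044,62.744) → (300.241,184.230). Closed: final G1 returns to the first vertex.

**Shape 6** — `<rect>` rectangle, stroke `#ff00ff` → engrave (S309, F2492). Machine vertices: (176.242,166.445) → (307.519,166.445) → (307.519,74.380) → (176.242,74.380) → (176.242,166.445). Closed: final G1 returns to the first vertex.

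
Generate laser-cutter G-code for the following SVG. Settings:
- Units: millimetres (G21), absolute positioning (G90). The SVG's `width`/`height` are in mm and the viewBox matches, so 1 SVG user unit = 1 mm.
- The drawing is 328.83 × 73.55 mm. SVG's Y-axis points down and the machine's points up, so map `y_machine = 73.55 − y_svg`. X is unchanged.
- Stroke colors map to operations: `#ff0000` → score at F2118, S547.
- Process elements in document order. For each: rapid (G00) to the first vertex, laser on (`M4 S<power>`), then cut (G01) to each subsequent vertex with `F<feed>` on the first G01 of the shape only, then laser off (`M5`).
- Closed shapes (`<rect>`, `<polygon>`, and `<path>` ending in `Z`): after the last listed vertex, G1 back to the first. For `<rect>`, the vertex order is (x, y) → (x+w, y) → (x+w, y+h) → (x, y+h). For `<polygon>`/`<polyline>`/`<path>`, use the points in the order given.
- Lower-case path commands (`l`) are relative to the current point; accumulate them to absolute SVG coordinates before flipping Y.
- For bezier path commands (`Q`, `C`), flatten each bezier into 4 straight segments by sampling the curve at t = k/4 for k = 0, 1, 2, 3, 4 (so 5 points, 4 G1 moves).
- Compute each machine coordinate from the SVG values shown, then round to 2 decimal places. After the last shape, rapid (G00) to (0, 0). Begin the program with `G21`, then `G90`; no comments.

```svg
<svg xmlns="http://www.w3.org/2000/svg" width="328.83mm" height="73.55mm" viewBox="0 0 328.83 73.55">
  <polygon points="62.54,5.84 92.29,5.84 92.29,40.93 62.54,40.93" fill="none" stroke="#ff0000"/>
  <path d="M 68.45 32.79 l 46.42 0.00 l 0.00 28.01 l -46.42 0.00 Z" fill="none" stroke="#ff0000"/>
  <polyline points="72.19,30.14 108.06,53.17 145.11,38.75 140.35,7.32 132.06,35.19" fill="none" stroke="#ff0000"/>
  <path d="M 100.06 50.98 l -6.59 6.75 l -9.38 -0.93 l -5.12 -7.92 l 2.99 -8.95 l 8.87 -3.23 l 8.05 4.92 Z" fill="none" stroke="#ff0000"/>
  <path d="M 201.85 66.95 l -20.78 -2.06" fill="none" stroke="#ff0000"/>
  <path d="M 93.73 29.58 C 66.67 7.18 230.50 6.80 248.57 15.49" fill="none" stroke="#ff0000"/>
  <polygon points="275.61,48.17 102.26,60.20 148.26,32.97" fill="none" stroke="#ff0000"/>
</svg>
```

1 u = 1 mm; y_m = 73.55 − y.

[1] `<polygon>` rectangle, #ff0000→score S547 F2118: (62.54,67.71) → (92.29,67.71) → (92.29,32.62) → (62.54,32.62) → (62.54,67.71) (closed)

[2] `<path>` rectangle, #ff0000→score S547 F2118: (68.45,40.76) → (114.87,40.76) → (114.87,12.75) → (68.45,12.75) → (68.45,40.76) (closed)

[3] `<polyline>` open polyline, #ff0000→score S547 F2118: (72.19,43.41) → (108.06,20.38) → (145.11,34.80) → (140.35,66.23) → (132.06,38.36)

[4] `<path>` regular polygon, #ff0000→score S547 F2118: (100.06,22.57) → (93.47,15.82) → (84.09,16.75) → (78.97,24.67) → (81.96,33.62) → (90.83,36.85) → (98.88,31.93) → (100.06,22.57) (closed)

[5] `<path>` line segment, #ff0000→score S547 F2118: (201.85,6.60) → (181.07,8.66)

[6] `<path>` cubic bezier, #ff0000→score S547 F2118: (93.73,43.97) → (103.97,56.84) → (154.23,62.67) → (212.95,62.67) → (248.57,58.06)

[7] `<polygon>` closed polygon, #ff0000→score S547 F2118: (275.61,25.38) → (102.26,13.35) → (148.26,40.58) → (275.61,25.38) (closed)

G21
G90
G00 X62.54 Y67.71
M4 S547
G01 X92.29 Y67.71 F2118
G01 X92.29 Y32.62
G01 X62.54 Y32.62
G01 X62.54 Y67.71
M5
G00 X68.45 Y40.76
M4 S547
G01 X114.87 Y40.76 F2118
G01 X114.87 Y12.75
G01 X68.45 Y12.75
G01 X68.45 Y40.76
M5
G00 X72.19 Y43.41
M4 S547
G01 X108.06 Y20.38 F2118
G01 X145.11 Y34.80
G01 X140.35 Y66.23
G01 X132.06 Y38.36
M5
G00 X100.06 Y22.57
M4 S547
G01 X93.47 Y15.82 F2118
G01 X84.09 Y16.75
G01 X78.97 Y24.67
G01 X81.96 Y33.62
G01 X90.83 Y36.85
G01 X98.88 Y31.93
G01 X100.06 Y22.57
M5
G00 X201.85 Y6.60
M4 S547
G01 X181.07 Y8.66 F2118
M5
G00 X93.73 Y43.97
M4 S547
G01 X103.97 Y56.84 F2118
G01 X154.23 Y62.67
G01 X212.95 Y62.67
G01 X248.57 Y58.06
M5
G00 X275.61 Y25.38
M4 S547
G01 X102.26 Y13.35 F2118
G01 X148.26 Y40.58
G01 X275.61 Y25.38
M5
G00 X0.00 Y0.00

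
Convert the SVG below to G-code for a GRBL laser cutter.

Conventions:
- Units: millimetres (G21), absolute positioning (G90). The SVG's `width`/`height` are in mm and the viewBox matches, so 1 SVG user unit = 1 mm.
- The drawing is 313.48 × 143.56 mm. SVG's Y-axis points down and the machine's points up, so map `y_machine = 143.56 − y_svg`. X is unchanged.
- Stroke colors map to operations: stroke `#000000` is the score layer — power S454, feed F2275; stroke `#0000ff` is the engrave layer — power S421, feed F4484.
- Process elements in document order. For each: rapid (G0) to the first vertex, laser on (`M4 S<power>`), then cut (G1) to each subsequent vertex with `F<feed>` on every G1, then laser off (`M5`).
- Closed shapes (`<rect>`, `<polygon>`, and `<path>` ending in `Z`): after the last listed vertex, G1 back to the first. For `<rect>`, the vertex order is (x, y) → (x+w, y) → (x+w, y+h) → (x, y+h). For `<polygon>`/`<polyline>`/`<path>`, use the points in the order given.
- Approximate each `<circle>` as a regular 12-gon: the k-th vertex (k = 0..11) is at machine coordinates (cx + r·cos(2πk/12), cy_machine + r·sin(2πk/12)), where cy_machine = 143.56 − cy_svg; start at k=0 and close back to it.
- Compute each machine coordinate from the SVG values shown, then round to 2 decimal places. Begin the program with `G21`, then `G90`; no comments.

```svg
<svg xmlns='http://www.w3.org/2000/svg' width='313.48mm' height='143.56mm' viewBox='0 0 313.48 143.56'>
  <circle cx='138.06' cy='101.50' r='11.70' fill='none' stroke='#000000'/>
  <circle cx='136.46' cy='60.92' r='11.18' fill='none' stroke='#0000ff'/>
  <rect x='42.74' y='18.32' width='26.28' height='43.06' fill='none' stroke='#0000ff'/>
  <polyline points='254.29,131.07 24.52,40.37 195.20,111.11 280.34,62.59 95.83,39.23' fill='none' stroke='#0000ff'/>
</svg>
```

Since the viewBox matches the mm dimensions, user units are millimetres directly. The only transform is the Y-flip y_m = 143.56 − y_svg.

Shape 1 is a circle drawn with `<circle>`. Its stroke #000000 means score at S454, F2275. After flipping Y the toolpath is (149.76,42.06) → (148.19,47.91) → (143.91,52.19) → (138.06,53.76) → (132.21,52.19) → (127.93,47.91) → (126.36,42.06) → (127.93,36.21) → (132.21,31.93) → (138.06,30.36) → (143.91,31.93) → (148.19,36.21) → (149.76,42.06), returning to the start.

Shape 2 is a circle drawn with `<circle>`. Its stroke #0000ff means engrave at S421, F4484. After flipping Y the toolpath is (147.64,82.64) → (146.14,88.23) → (142.05,92.32) → (136.46,93.82) → (130.87,92.32) → (126.78,88.23) → (125.28,82.64) → (126.78,77.05) → (130.87,72.96) → (136.46,71.46) → (142.05,72.96) → (146.14,77.05) → (147.64,82.64), returning to the start.

Shape 3 is a rectangle drawn with `<rect>`. Its stroke #0000ff means engrave at S421, F4484. After flipping Y the toolpath is (42.74,125.24) → (69.02,125.24) → (69.02,82.18) → (42.74,82.18) → (42.74,125.24), returning to the start.

Shape 4 is a open polyline drawn with `<polyline>`. Its stroke #0000ff means engrave at S421, F4484. After flipping Y the toolpath is (254.29,12.49) → (24.52,103.19) → (195.20,32.45) → (280.34,80.97) → (95.83,104.33).

G21
G90
G0 X149.76 Y42.06
M4 S454
G1 X148.19 Y47.91 F2275
G1 X143.91 Y52.19 F2275
G1 X138.06 Y53.76 F2275
G1 X132.21 Y52.19 F2275
G1 X127.93 Y47.91 F2275
G1 X126.36 Y42.06 F2275
G1 X127.93 Y36.21 F2275
G1 X132.21 Y31.93 F2275
G1 X138.06 Y30.36 F2275
G1 X143.91 Y31.93 F2275
G1 X148.19 Y36.21 F2275
G1 X149.76 Y42.06 F2275
M5
G0 X147.64 Y82.64
M4 S421
G1 X146.14 Y88.23 F4484
G1 X142.05 Y92.32 F4484
G1 X136.46 Y93.82 F4484
G1 X130.87 Y92.32 F4484
G1 X126.78 Y88.23 F4484
G1 X125.28 Y82.64 F4484
G1 X126.78 Y77.05 F4484
G1 X130.87 Y72.96 F4484
G1 X136.46 Y71.46 F4484
G1 X142.05 Y72.96 F4484
G1 X146.14 Y77.05 F4484
G1 X147.64 Y82.64 F4484
M5
G0 X42.74 Y125.24
M4 S421
G1 X69.02 Y125.24 F4484
G1 X69.02 Y82.18 F4484
G1 X42.74 Y82.18 F4484
G1 X42.74 Y125.24 F4484
M5
G0 X254.29 Y12.49
M4 S421
G1 X24.52 Y103.19 F4484
G1 X195.20 Y32.45 F4484
G1 X280.34 Y80.97 F4484
G1 X95.83 Y104.33 F4484
M5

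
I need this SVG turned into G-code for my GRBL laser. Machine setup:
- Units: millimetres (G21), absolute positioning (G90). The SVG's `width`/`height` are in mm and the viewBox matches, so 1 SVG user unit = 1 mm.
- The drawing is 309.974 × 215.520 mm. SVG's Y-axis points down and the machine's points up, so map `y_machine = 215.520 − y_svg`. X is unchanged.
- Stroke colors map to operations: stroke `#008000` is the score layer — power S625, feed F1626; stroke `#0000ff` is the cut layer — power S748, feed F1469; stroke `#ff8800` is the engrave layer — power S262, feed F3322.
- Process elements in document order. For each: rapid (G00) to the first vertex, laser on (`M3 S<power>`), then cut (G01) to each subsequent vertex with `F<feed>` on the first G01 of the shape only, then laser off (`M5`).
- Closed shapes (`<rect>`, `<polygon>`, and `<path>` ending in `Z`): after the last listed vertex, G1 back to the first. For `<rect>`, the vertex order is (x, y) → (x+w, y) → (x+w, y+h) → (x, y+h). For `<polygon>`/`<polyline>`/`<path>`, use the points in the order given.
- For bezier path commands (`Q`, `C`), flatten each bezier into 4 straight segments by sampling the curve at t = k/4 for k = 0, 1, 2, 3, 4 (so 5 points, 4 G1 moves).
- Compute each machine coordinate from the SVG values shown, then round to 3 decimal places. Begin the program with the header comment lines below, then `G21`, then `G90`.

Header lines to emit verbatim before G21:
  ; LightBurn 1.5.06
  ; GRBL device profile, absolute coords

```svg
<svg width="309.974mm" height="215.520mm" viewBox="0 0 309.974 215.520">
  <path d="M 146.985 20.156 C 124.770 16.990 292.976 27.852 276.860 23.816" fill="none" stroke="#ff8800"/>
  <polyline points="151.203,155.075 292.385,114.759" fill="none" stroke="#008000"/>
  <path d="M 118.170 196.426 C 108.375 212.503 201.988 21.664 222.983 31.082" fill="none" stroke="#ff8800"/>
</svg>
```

1 u = 1 mm; y_m = 215.520 − y.

[1] `<path>` cubic bezier, #ff8800→engrave S262 F3322: (146.985,195.364) → (160.172,195.560) → (209.635,193.208) → (260.242,191.018) → (276.860,191.704)

[2] `<polyline>` line segment, #008000→score S625 F1626: (151.203,60.445) → (292.385,100.761)

[3] `<path>` cubic bezier, #ff8800→engrave S262 F3322: (118.170,19.094) → (127.462,39.471) → (159.030,99.269) → (196.371,160.315) → (222.983,184.438)

; LightBurn 1.5.06
; GRBL device profile, absolute coords
G21
G90
G00 X146.985 Y195.364
M3 S262
G01 X160.172 Y195.560 F3322
G01 X209.635 Y193.208
G01 X260.242 Y191.018
G01 X276.860 Y191.704
M5
G00 X151.203 Y60.445
M3 S625
G01 X292.385 Y100.761 F1626
M5
G00 X118.170 Y19.094
M3 S262
G01 X127.462 Y39.471 F3322
G01 X159.030 Y99.269
G01 X196.371 Y160.315
G01 X222.983 Y184.438
M5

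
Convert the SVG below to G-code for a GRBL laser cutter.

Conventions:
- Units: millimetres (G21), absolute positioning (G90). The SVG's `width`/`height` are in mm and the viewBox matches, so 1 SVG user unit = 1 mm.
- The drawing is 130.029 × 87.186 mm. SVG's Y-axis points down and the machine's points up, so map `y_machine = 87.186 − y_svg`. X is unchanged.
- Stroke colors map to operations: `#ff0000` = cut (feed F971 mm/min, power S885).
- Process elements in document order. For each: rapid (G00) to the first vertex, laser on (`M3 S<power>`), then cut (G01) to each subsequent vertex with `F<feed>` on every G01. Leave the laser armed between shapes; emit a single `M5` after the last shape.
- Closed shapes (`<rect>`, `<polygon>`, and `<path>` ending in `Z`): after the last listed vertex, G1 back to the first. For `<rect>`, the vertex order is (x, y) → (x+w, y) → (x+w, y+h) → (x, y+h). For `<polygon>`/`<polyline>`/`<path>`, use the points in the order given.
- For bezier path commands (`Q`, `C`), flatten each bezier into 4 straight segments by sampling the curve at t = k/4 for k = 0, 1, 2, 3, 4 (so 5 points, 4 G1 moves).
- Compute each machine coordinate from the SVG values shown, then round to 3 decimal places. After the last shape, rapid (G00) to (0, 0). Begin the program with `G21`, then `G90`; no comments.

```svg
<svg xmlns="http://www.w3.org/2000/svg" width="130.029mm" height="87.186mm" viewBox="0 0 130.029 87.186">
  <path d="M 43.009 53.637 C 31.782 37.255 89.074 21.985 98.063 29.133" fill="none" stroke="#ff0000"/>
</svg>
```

viewBox `0 0 130.029 87.186` with mm width/height → 1 unit = 1 mm. Flip: y_m = 87.186 − y_svg.

**Shape 1** — `<path>` cubic bezier, stroke `#ff0000` → cut (S885, F971). Control points (SVG): P0=(43.009,53.637), P1=(31.782,37.255), P2=(89.074,21.985), P3=(98.063,29.133); sampled at t=k/4. Machine vertices: (43.009,33.549) → (45.611,45.294) → (62.955,54.625) → (84.090,59.544) → (98.063,58.053). Open path.

G21
G90
G00 X43.009 Y33.549
M3 S885
G01 X45.611 Y45.294 F971
G01 X62.955 Y54.625 F971
G01 X84.090 Y59.544 F971
G01 X98.063 Y58.053 F971
M5
G00 X0.000 Y0.000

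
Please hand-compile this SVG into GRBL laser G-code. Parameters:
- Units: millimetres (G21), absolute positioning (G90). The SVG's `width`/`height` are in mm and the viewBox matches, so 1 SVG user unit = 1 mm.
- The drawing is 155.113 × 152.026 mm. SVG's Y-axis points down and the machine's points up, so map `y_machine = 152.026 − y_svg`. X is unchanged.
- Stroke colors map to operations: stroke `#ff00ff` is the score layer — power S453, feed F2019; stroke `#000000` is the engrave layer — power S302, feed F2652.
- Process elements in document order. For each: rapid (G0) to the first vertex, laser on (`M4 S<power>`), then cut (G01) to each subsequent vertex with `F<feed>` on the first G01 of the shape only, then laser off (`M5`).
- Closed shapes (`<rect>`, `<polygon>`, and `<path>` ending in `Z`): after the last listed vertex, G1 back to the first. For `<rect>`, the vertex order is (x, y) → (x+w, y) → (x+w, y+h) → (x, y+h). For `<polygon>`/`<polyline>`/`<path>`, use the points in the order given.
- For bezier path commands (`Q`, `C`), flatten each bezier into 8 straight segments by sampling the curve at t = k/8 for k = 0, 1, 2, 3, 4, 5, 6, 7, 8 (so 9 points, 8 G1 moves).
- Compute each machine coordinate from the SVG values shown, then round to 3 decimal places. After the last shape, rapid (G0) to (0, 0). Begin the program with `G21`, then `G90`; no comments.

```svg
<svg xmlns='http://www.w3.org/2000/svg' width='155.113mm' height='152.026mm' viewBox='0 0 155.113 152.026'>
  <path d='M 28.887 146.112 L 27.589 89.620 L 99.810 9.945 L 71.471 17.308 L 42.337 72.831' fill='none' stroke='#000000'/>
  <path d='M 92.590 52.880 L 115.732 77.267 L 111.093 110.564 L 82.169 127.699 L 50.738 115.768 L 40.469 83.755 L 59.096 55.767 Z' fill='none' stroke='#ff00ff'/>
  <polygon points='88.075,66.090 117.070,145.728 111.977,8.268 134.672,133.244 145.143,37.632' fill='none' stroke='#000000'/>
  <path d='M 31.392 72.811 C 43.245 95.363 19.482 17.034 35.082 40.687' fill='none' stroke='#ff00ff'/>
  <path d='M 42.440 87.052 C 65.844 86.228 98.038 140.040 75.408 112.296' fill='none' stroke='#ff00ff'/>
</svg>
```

G21
G90
G0 X28.887 Y5.914
M4 S302
G01 X27.589 Y62.406 F2652
G01 X99.810 Y142.081
G01 X71.471 Y134.718
G01 X42.337 Y79.195
M5
G0 X92.590 Y99.146
M4 S453
G01 X115.732 Y74.759 F2019
G01 X111.093 Y41.462
G01 X82.169 Y24.327
G01 X50.738 Y36.258
G01 X40.469 Y68.271
G01 X59.096 Y96.259
G01 X92.590 Y99.146
M5
G0 X88.075 Y85.936
M4 S302
G01 X117.070 Y6.298 F2652
G01 X111.977 Y143.758
G01 X134.672 Y18.782
G01 X145.143 Y114.394
G01 X88.075 Y85.936
M5
G0 X31.392 Y79.215
M4 S453
G01 X34.314 Y75.091 F2019
G01 X34.775 Y78.046
G01 X33.655 Y85.705
G01 X31.832 Y95.690
G01 X30.184 Y105.623
G01 X29.591 Y113.127
G01 X30.931 Y115.825
G01 X35.082 Y111.339
M5
G0 X42.440 Y64.974
M4 S453
G01 X51.504 Y62.988 F2019
G01 X60.647 Y57.476
G01 X69.123 Y50.033
G01 X76.187 Y42.257
G01 X81.093 Y35.742
G01 X83.095 Y32.086
G01 X81.449 Y32.883
G01 X75.408 Y39.730
M5
G0 X0.000 Y0.000

1 u = 1 mm; y_m = 152.026 − y.

[1] `<path>` open polyline, #000000→engrave S302 F2652: (28.887,5.914) → (27.589,62.406) → (99.810,142.081) → (71.471,134.718) → (42.337,79.195)

[2] `<path>` regular polygon, #ff00ff→score S453 F2019: (92.590,99.146) → (115.732,74.759) → (111.093,41.462) → (82.169,24.327) → (50.738,36.258) → (40.469,68.271) → (59.096,96.259) → (92.590,99.146) (closed)

[3] `<polygon>` closed polygon, #000000→engrave S302 F2652: (88.075,85.936) → (117.070,6.298) → (111.977,143.758) → (134.672,18.782) → (145.143,114.394) → (88.075,85.936) (closed)

[4] `<path>` cubic bezier, #ff00ff→score S453 F2019: (31.392,79.215) → (34.314,75.091) → (34.775,78.046) → (33.655,85.705) → (31.832,95.690) → (30.184,105.623) → (29.591,113.127) → (30.931,115.825) → (35.082,111.339)

[5] `<path>` cubic bezier, #ff00ff→score S453 F2019: (42.440,64.974) → (51.504,62.988) → (60.647,57.476) → (69.123,50.033) → (76.187,42.257) → (81.093,35.742) → (83.095,32.086) → (81.449,32.883) → (75.408,39.730)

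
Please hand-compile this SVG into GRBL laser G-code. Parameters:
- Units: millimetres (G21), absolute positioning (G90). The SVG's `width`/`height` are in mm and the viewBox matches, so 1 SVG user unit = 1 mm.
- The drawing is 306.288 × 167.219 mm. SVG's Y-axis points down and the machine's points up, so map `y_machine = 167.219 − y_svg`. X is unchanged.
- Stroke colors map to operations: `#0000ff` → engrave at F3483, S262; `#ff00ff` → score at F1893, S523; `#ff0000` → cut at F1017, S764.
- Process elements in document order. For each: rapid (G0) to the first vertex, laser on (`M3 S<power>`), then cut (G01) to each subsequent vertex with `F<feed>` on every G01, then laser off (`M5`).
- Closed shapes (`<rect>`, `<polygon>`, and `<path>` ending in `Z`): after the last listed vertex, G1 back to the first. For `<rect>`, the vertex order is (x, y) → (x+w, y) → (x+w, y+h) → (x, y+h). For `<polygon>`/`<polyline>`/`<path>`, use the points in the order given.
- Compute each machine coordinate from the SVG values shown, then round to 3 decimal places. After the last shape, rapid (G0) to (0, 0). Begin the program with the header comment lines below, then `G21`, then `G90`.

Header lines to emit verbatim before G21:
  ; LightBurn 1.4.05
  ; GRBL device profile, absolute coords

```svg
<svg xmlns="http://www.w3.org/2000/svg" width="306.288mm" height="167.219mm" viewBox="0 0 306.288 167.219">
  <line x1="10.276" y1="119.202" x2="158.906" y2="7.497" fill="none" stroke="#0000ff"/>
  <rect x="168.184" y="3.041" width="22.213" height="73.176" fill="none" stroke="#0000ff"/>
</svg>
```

Since the viewBox matches the mm dimensions, user units are millimetres directly. The only transform is the Y-flip y_m = 167.219 − y_svg.

Shape 1 is a line segment drawn with `<line>`. Its stroke #0000ff means engrave at S262, F3483. After flipping Y the toolpath is (10.276,48.017) → (158.906,159.722).

Shape 2 is a rectangle drawn with `<rect>`. Its stroke #0000ff means engrave at S262, F3483. After flipping Y the toolpath is (168.184,164.178) → (190.397,164.178) → (190.397,91.002) → (168.184,91.002) → (168.184,164.178), returning to the start.

; LightBurn 1.4.05
; GRBL device profile, absolute coords
G21
G90
G0 X10.276 Y48.017
M3 S262
G01 X158.906 Y159.722 F3483
M5
G0 X168.184 Y164.178
M3 S262
G01 X190.397 Y164.178 F3483
G01 X190.397 Y91.002 F3483
G01 X168.184 Y91.002 F3483
G01 X168.184 Y164.178 F3483
M5
G0 X0.000 Y0.000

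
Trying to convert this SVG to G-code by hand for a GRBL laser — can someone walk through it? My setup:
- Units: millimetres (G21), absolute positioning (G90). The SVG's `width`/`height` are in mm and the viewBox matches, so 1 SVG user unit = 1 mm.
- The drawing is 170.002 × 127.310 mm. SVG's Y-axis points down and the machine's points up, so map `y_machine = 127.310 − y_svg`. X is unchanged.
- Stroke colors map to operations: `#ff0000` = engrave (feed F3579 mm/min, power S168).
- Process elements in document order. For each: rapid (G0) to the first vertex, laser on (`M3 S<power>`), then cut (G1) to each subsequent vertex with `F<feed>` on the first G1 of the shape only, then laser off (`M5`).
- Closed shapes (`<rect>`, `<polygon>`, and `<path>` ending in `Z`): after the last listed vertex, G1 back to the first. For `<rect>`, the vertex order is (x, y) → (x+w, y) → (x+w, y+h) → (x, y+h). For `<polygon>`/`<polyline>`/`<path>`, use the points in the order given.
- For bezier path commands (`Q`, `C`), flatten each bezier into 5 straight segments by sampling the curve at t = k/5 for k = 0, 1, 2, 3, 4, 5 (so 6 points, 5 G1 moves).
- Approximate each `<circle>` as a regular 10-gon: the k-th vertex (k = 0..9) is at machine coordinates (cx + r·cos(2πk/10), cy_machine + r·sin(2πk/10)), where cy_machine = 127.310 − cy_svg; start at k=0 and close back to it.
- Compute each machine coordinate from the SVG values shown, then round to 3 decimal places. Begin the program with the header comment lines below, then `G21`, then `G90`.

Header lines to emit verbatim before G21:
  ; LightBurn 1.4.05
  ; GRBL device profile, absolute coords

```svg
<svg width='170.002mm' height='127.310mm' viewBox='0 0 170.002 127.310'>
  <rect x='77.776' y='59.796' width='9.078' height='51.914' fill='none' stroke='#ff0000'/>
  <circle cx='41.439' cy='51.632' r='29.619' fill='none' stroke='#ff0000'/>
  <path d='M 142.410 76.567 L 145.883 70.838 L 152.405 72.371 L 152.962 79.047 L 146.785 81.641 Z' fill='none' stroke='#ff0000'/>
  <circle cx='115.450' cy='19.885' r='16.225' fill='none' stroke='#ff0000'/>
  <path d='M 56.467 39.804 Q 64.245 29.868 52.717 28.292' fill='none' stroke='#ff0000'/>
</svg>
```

; LightBurn 1.4.05
; GRBL device profile, absolute coords
G21
G90
G0 X77.776 Y67.514
M3 S168
G1 X86.854 Y67.514 F3579
G1 X86.854 Y15.600
G1 X77.776 Y15.600
G1 X77.776 Y67.514
M5
G0 X71.058 Y75.678
M3 S168
G1 X65.401 Y93.088 F3579
G1 X50.592 Y103.847
G1 X32.286 Y103.847
G1 X17.477 Y93.088
G1 X11.820 Y75.678
G1 X17.477 Y58.268
G1 X32.286 Y47.509
G1 X50.592 Y47.509
G1 X65.401 Y58.268
G1 X71.058 Y75.678
M5
G0 X142.410 Y50.743
M3 S168
G1 X145.883 Y56.472 F3579
G1 X152.405 Y54.939
G1 X152.962 Y48.263
G1 X146.785 Y45.669
G1 X142.410 Y50.743
M5
G0 X131.675 Y107.425
M3 S168
G1 X128.576 Y116.962 F3579
G1 X120.464 Y122.856
G1 X110.436 Y122.856
G1 X102.324 Y116.962
G1 X99.225 Y107.425
G1 X102.324 Y97.888
G1 X110.436 Y91.994
G1 X120.464 Y91.994
G1 X128.576 Y97.888
G1 X131.675 Y107.425
M5
G0 X56.467 Y87.506
M3 S168
G1 X58.806 Y91.146 F3579
G1 X59.600 Y94.117
G1 X58.850 Y96.420
G1 X56.556 Y98.053
G1 X52.717 Y99.018
M5

Since the viewBox matches the mm dimensions, user units are millimetres directly. The only transform is the Y-flip y_m = 127.310 − y_svg.

Shape 1 is a rectangle drawn with `<rect>`. Its stroke #ff0000 means engrave at S168, F3579. After flipping Y the toolpath is (77.776,67.514) → (86.854,67.514) → (86.854,15.600) → (77.776,15.600) → (77.776,67.514), returning to the start.

Shape 2 is a circle drawn with `<circle>`. Its stroke #ff0000 means engrave at S168, F3579. After flipping Y the toolpath is (71.058,75.678) → (65.401,93.088) → (50.592,103.847) → (32.286,103.847) → (17.477,93.088) → (11.820,75.678) → (17.477,58.268) → (32.286,47.509) → (50.592,47.509) → (65.401,58.268) → (71.058,75.678), returning to the start.

Shape 3 is a regular polygon drawn with `<path>`. Its stroke #ff0000 means engrave at S168, F3579. After flipping Y the toolpath is (142.410,50.743) → (145.883,56.472) → (152.405,54.939) → (152.962,48.263) → (146.785,45.669) → (142.410,50.743), returning to the start.

Shape 4 is a circle drawn with `<circle>`. Its stroke #ff0000 means engrave at S168, F3579. After flipping Y the toolpath is (131.675,107.425) → (128.576,116.962) → (120.464,122.856) → (110.436,122.856) → (102.324,116.962) → (99.225,107.425) → (102.324,97.888) → (110.436,91.994) → (120.464,91.994) → (128.576,97.888) → (131.675,107.425), returning to the start.

Shape 5 is a quadratic bezier drawn with `<path>`. Its stroke #ff0000 means engrave at S168, F3579. After flipping Y the toolpath is (56.467,87.506) → (58.806,91.146) → (59.600,94.117) → (58.850,96.420) → (56.556,98.053) → (52.717,99.018).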